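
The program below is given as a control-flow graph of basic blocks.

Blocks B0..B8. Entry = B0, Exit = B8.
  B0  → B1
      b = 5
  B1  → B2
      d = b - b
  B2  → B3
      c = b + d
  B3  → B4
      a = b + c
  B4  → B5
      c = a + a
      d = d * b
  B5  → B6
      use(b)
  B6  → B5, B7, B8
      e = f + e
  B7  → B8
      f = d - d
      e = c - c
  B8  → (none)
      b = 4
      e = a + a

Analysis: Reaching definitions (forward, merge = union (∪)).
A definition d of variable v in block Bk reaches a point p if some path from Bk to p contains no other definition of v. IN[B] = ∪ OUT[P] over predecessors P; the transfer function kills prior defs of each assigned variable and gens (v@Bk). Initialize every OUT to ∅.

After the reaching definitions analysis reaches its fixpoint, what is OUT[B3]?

Answer: {a@B3, b@B0, c@B2, d@B1}

Derivation:
Fixpoint table:
  B0:  IN={}  OUT={b@B0}
  B1:  IN={b@B0}  OUT={b@B0, d@B1}
  B2:  IN={b@B0, d@B1}  OUT={b@B0, c@B2, d@B1}
  B3:  IN={b@B0, c@B2, d@B1}  OUT={a@B3, b@B0, c@B2, d@B1}
  B4:  IN={a@B3, b@B0, c@B2, d@B1}  OUT={a@B3, b@B0, c@B4, d@B4}
  B5:  IN={a@B3, b@B0, c@B4, d@B4, e@B6}  OUT={a@B3, b@B0, c@B4, d@B4, e@B6}
  B6:  IN={a@B3, b@B0, c@B4, d@B4, e@B6}  OUT={a@B3, b@B0, c@B4, d@B4, e@B6}
  B7:  IN={a@B3, b@B0, c@B4, d@B4, e@B6}  OUT={a@B3, b@B0, c@B4, d@B4, e@B7, f@B7}
  B8:  IN={a@B3, b@B0, c@B4, d@B4, e@B6, e@B7, f@B7}  OUT={a@B3, b@B8, c@B4, d@B4, e@B8, f@B7}

Merge at B3: IN[B3] = OUT[B2] = {b@B0, c@B2, d@B1}
Applying B3's transfer function to that IN value gives OUT[B3] (row B3 above).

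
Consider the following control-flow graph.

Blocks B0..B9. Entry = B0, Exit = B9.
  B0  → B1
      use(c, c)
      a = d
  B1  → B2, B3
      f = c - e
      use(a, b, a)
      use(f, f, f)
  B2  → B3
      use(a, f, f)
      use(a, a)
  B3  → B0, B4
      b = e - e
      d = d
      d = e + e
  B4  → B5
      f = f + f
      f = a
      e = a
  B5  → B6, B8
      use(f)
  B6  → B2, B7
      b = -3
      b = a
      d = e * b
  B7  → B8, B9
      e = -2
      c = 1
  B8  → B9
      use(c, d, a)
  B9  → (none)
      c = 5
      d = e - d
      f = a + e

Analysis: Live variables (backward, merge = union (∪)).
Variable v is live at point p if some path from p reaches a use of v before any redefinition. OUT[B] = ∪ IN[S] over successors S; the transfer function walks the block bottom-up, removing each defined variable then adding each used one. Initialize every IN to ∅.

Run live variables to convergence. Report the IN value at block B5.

Answer: {a, c, d, e, f}

Working:
Per-block solution:
  B0: | IN={b, c, d, e} | OUT={a, b, c, d, e}
  B1: | IN={a, b, c, d, e} | OUT={a, c, d, e, f}
  B2: | IN={a, c, d, e, f} | OUT={a, c, d, e, f}
  B3: | IN={a, c, d, e, f} | OUT={a, b, c, d, e, f}
  B4: | IN={a, c, d, f} | OUT={a, c, d, e, f}
  B5: | IN={a, c, d, e, f} | OUT={a, c, d, e, f}
  B6: | IN={a, c, e, f} | OUT={a, c, d, e, f}
  B7: | IN={a, d} | OUT={a, c, d, e}
  B8: | IN={a, c, d, e} | OUT={a, d, e}
  B9: | IN={a, d, e} | OUT={}

Merge at B5: OUT[B5] = IN[B6] ⊔ IN[B8] = {a, c, d, e, f}
Applying B5's transfer function to that OUT value gives IN[B5] (row B5 above).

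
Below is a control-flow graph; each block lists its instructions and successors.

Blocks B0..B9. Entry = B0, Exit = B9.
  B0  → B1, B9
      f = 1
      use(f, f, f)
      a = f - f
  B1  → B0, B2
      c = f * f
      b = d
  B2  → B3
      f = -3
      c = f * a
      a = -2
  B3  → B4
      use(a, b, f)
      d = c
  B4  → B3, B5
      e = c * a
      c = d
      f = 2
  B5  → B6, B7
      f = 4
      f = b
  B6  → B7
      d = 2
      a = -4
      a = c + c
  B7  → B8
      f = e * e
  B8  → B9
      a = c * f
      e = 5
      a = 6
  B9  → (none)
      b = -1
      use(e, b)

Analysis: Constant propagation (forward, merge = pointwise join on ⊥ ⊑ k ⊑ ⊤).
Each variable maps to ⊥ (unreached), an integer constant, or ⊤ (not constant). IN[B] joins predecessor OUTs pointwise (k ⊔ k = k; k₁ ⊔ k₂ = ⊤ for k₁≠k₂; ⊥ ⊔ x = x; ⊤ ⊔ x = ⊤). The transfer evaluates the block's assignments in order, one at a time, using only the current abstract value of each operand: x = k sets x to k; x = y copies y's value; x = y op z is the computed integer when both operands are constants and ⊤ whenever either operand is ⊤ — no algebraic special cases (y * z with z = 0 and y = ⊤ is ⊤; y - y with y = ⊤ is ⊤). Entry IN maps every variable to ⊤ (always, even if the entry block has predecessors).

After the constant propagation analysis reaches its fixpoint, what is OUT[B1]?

Answer: {a: 0, b: ⊤, c: 1, d: ⊤, e: ⊤, f: 1}

Trace:
Converged values:
  B0: | IN=(all ⊤) | OUT={a:0, f:1; rest ⊤}
  B1: | IN={a:0, f:1; rest ⊤} | OUT={a:0, c:1, f:1; rest ⊤}
  B2: | IN={a:0, c:1, f:1; rest ⊤} | OUT={a:-2, c:0, f:-3; rest ⊤}
  B3: | IN={a:-2, c:0; rest ⊤} | OUT={a:-2, c:0, d:0; rest ⊤}
  B4: | IN={a:-2, c:0, d:0; rest ⊤} | OUT={a:-2, c:0, d:0, e:0, f:2; rest ⊤}
  B5: | IN={a:-2, c:0, d:0, e:0, f:2; rest ⊤} | OUT={a:-2, c:0, d:0, e:0; rest ⊤}
  B6: | IN={a:-2, c:0, d:0, e:0; rest ⊤} | OUT={a:0, c:0, d:2, e:0; rest ⊤}
  B7: | IN={c:0, e:0; rest ⊤} | OUT={c:0, e:0, f:0; rest ⊤}
  B8: | IN={c:0, e:0, f:0; rest ⊤} | OUT={a:6, c:0, e:5, f:0; rest ⊤}
  B9: | IN=(all ⊤) | OUT={b:-1; rest ⊤}

Merge at B1: IN[B1] = OUT[B0] = {a: 0, b: ⊤, c: ⊤, d: ⊤, e: ⊤, f: 1}
Applying B1's transfer function to that IN value gives OUT[B1] (row B1 above).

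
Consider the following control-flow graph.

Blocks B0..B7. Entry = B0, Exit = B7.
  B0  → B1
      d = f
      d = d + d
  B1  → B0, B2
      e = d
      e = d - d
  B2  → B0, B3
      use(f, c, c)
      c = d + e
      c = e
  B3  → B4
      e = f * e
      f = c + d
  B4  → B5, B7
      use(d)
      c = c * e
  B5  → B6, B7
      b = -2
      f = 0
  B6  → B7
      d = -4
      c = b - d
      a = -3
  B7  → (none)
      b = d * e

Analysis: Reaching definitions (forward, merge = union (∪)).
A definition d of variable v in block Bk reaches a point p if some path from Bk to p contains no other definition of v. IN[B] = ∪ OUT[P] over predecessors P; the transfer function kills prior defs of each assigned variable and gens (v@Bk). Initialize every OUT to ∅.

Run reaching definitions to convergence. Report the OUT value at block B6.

Converged values:
  B0: | IN={c@B2, d@B0, e@B1} | OUT={c@B2, d@B0, e@B1}
  B1: | IN={c@B2, d@B0, e@B1} | OUT={c@B2, d@B0, e@B1}
  B2: | IN={c@B2, d@B0, e@B1} | OUT={c@B2, d@B0, e@B1}
  B3: | IN={c@B2, d@B0, e@B1} | OUT={c@B2, d@B0, e@B3, f@B3}
  B4: | IN={c@B2, d@B0, e@B3, f@B3} | OUT={c@B4, d@B0, e@B3, f@B3}
  B5: | IN={c@B4, d@B0, e@B3, f@B3} | OUT={b@B5, c@B4, d@B0, e@B3, f@B5}
  B6: | IN={b@B5, c@B4, d@B0, e@B3, f@B5} | OUT={a@B6, b@B5, c@B6, d@B6, e@B3, f@B5}
  B7: | IN={a@B6, b@B5, c@B4, c@B6, d@B0, d@B6, e@B3, f@B3, f@B5} | OUT={a@B6, b@B7, c@B4, c@B6, d@B0, d@B6, e@B3, f@B3, f@B5}

Merge at B6: IN[B6] = OUT[B5] = {b@B5, c@B4, d@B0, e@B3, f@B5}
Applying B6's transfer function to that IN value gives OUT[B6] (row B6 above).

Answer: {a@B6, b@B5, c@B6, d@B6, e@B3, f@B5}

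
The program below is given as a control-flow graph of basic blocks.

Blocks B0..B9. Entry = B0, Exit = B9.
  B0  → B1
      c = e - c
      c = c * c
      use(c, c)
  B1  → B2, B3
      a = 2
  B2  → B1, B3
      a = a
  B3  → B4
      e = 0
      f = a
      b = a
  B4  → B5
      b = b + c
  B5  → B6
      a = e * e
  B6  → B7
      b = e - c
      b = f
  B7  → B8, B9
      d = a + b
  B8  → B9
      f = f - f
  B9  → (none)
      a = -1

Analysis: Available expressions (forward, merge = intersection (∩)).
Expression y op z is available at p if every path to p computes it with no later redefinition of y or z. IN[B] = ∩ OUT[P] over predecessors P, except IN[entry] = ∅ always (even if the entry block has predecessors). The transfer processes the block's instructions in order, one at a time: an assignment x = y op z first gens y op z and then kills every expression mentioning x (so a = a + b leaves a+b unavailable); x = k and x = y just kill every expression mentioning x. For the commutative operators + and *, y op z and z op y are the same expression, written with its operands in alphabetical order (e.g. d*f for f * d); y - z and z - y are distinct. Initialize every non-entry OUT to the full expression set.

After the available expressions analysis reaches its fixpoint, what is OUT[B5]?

Answer: {e*e}

Derivation:
Fixpoint table:
  B0:  IN={}  OUT={}
  B1:  IN={}  OUT={}
  B2:  IN={}  OUT={}
  B3:  IN={}  OUT={}
  B4:  IN={}  OUT={}
  B5:  IN={}  OUT={e*e}
  B6:  IN={e*e}  OUT={e*e, e-c}
  B7:  IN={e*e, e-c}  OUT={a+b, e*e, e-c}
  B8:  IN={a+b, e*e, e-c}  OUT={a+b, e*e, e-c}
  B9:  IN={a+b, e*e, e-c}  OUT={e*e, e-c}

Merge at B5: IN[B5] = OUT[B4] = {}
Applying B5's transfer function to that IN value gives OUT[B5] (row B5 above).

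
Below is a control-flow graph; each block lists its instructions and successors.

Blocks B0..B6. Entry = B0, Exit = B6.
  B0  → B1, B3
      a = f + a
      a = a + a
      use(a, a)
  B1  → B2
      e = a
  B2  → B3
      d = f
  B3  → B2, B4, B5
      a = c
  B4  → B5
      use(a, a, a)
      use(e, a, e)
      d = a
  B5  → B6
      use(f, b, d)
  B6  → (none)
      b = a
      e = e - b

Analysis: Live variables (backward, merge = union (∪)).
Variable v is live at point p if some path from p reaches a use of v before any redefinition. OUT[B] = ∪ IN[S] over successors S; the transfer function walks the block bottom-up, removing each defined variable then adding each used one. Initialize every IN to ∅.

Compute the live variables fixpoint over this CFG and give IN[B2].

Converged values:
  B0:  IN={a, b, c, d, e, f}  OUT={a, b, c, d, e, f}
  B1:  IN={a, b, c, f}  OUT={b, c, e, f}
  B2:  IN={b, c, e, f}  OUT={b, c, d, e, f}
  B3:  IN={b, c, d, e, f}  OUT={a, b, c, d, e, f}
  B4:  IN={a, b, e, f}  OUT={a, b, d, e, f}
  B5:  IN={a, b, d, e, f}  OUT={a, e}
  B6:  IN={a, e}  OUT={}

Merge at B2: OUT[B2] = IN[B3] = {b, c, d, e, f}
Applying B2's transfer function to that OUT value gives IN[B2] (row B2 above).

Answer: {b, c, e, f}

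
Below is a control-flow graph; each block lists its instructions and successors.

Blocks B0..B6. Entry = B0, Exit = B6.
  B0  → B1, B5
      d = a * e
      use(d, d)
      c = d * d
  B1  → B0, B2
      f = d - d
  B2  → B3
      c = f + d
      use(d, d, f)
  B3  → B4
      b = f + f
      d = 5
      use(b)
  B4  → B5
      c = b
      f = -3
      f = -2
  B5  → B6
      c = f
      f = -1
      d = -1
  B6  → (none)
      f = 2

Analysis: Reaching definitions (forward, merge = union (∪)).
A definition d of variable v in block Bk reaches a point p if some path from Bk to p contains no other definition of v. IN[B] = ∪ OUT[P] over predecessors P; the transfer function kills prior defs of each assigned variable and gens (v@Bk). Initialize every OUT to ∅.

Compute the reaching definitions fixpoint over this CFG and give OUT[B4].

Answer: {b@B3, c@B4, d@B3, f@B4}

Working:
Fixpoint table:
  B0:  IN={c@B0, d@B0, f@B1}  OUT={c@B0, d@B0, f@B1}
  B1:  IN={c@B0, d@B0, f@B1}  OUT={c@B0, d@B0, f@B1}
  B2:  IN={c@B0, d@B0, f@B1}  OUT={c@B2, d@B0, f@B1}
  B3:  IN={c@B2, d@B0, f@B1}  OUT={b@B3, c@B2, d@B3, f@B1}
  B4:  IN={b@B3, c@B2, d@B3, f@B1}  OUT={b@B3, c@B4, d@B3, f@B4}
  B5:  IN={b@B3, c@B0, c@B4, d@B0, d@B3, f@B1, f@B4}  OUT={b@B3, c@B5, d@B5, f@B5}
  B6:  IN={b@B3, c@B5, d@B5, f@B5}  OUT={b@B3, c@B5, d@B5, f@B6}

Merge at B4: IN[B4] = OUT[B3] = {b@B3, c@B2, d@B3, f@B1}
Applying B4's transfer function to that IN value gives OUT[B4] (row B4 above).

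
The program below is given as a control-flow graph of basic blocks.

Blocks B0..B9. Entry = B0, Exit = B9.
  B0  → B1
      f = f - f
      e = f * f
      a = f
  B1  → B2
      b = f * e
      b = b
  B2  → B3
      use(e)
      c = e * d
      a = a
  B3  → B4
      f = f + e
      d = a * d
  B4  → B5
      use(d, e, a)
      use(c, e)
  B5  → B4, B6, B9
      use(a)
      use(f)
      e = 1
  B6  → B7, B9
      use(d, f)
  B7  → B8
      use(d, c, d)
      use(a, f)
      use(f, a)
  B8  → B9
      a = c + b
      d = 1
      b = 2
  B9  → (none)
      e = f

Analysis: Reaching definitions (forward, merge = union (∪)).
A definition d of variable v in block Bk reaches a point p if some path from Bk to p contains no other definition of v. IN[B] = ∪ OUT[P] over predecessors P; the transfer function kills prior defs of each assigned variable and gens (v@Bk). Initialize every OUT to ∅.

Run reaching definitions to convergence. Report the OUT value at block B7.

Answer: {a@B2, b@B1, c@B2, d@B3, e@B5, f@B3}

Trace:
Per-block solution:
  B0: | IN={} | OUT={a@B0, e@B0, f@B0}
  B1: | IN={a@B0, e@B0, f@B0} | OUT={a@B0, b@B1, e@B0, f@B0}
  B2: | IN={a@B0, b@B1, e@B0, f@B0} | OUT={a@B2, b@B1, c@B2, e@B0, f@B0}
  B3: | IN={a@B2, b@B1, c@B2, e@B0, f@B0} | OUT={a@B2, b@B1, c@B2, d@B3, e@B0, f@B3}
  B4: | IN={a@B2, b@B1, c@B2, d@B3, e@B0, e@B5, f@B3} | OUT={a@B2, b@B1, c@B2, d@B3, e@B0, e@B5, f@B3}
  B5: | IN={a@B2, b@B1, c@B2, d@B3, e@B0, e@B5, f@B3} | OUT={a@B2, b@B1, c@B2, d@B3, e@B5, f@B3}
  B6: | IN={a@B2, b@B1, c@B2, d@B3, e@B5, f@B3} | OUT={a@B2, b@B1, c@B2, d@B3, e@B5, f@B3}
  B7: | IN={a@B2, b@B1, c@B2, d@B3, e@B5, f@B3} | OUT={a@B2, b@B1, c@B2, d@B3, e@B5, f@B3}
  B8: | IN={a@B2, b@B1, c@B2, d@B3, e@B5, f@B3} | OUT={a@B8, b@B8, c@B2, d@B8, e@B5, f@B3}
  B9: | IN={a@B2, a@B8, b@B1, b@B8, c@B2, d@B3, d@B8, e@B5, f@B3} | OUT={a@B2, a@B8, b@B1, b@B8, c@B2, d@B3, d@B8, e@B9, f@B3}

Merge at B7: IN[B7] = OUT[B6] = {a@B2, b@B1, c@B2, d@B3, e@B5, f@B3}
Applying B7's transfer function to that IN value gives OUT[B7] (row B7 above).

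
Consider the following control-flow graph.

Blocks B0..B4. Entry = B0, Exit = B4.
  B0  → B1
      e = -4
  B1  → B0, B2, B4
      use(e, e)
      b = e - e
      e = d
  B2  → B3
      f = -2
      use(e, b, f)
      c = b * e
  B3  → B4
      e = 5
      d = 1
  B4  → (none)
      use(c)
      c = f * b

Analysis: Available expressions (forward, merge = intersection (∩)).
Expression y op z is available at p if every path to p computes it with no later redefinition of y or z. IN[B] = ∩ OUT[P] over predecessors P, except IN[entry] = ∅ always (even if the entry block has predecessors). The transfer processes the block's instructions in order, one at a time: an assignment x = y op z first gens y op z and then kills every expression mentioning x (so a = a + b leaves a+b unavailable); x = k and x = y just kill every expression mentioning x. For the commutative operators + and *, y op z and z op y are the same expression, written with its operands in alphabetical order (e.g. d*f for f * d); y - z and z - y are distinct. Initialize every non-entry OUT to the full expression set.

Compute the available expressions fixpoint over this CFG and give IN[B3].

Converged values:
  B0: | IN={} | OUT={}
  B1: | IN={} | OUT={}
  B2: | IN={} | OUT={b*e}
  B3: | IN={b*e} | OUT={}
  B4: | IN={} | OUT={b*f}

Merge at B3: IN[B3] = OUT[B2] = {b*e}

Answer: {b*e}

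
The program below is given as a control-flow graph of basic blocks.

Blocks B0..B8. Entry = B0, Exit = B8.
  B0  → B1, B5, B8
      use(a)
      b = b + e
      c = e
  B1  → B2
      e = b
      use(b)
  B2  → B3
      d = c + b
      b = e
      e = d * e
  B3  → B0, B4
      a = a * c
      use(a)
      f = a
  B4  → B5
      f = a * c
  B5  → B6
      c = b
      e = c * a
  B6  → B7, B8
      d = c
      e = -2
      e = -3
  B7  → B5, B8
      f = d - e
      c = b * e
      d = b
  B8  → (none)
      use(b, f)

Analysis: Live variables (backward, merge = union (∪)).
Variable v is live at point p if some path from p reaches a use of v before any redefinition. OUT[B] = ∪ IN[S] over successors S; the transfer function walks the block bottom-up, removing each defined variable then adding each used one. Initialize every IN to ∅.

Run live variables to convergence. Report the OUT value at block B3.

Answer: {a, b, c, e, f}

Trace:
Converged values:
  B0:  IN={a, b, e, f}  OUT={a, b, c, f}
  B1:  IN={a, b, c}  OUT={a, b, c, e}
  B2:  IN={a, b, c, e}  OUT={a, b, c, e}
  B3:  IN={a, b, c, e}  OUT={a, b, c, e, f}
  B4:  IN={a, b, c}  OUT={a, b, f}
  B5:  IN={a, b, f}  OUT={a, b, c, f}
  B6:  IN={a, b, c, f}  OUT={a, b, d, e, f}
  B7:  IN={a, b, d, e}  OUT={a, b, f}
  B8:  IN={b, f}  OUT={}

Merge at B3: OUT[B3] = IN[B0] ⊔ IN[B4] = {a, b, c, e, f}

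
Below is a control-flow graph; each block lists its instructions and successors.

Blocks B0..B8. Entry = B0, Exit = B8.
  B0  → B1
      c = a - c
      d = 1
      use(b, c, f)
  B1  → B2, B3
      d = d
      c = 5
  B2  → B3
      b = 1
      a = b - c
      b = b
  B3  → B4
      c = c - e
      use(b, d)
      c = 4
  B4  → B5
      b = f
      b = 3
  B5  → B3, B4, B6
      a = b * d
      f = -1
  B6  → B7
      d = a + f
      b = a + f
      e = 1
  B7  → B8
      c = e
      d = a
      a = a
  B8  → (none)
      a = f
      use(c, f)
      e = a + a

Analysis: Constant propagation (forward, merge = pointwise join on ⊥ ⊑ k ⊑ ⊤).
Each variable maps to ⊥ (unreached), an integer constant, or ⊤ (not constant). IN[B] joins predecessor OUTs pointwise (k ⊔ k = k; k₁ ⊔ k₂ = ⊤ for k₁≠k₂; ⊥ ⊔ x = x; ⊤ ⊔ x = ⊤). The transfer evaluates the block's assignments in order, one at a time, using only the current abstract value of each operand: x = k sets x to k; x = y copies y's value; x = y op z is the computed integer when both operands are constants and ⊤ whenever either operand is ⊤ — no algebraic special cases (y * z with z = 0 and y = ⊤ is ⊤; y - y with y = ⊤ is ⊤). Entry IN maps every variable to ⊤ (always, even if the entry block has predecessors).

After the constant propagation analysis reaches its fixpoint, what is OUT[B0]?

Fixpoint table:
  B0:  IN=(all ⊤)  OUT={d:1; rest ⊤}
  B1:  IN={d:1; rest ⊤}  OUT={c:5, d:1; rest ⊤}
  B2:  IN={c:5, d:1; rest ⊤}  OUT={a:-4, b:1, c:5, d:1; rest ⊤}
  B3:  IN={d:1; rest ⊤}  OUT={c:4, d:1; rest ⊤}
  B4:  IN={c:4, d:1; rest ⊤}  OUT={b:3, c:4, d:1; rest ⊤}
  B5:  IN={b:3, c:4, d:1; rest ⊤}  OUT={a:3, b:3, c:4, d:1, f:-1; rest ⊤}
  B6:  IN={a:3, b:3, c:4, d:1, f:-1; rest ⊤}  OUT={a:3, b:2, c:4, d:2, e:1, f:-1; rest ⊤}
  B7:  IN={a:3, b:2, c:4, d:2, e:1, f:-1; rest ⊤}  OUT={a:3, b:2, c:1, d:3, e:1, f:-1; rest ⊤}
  B8:  IN={a:3, b:2, c:1, d:3, e:1, f:-1; rest ⊤}  OUT={a:-1, b:2, c:1, d:3, e:-2, f:-1; rest ⊤}

B0 is the boundary node: IN[B0] = {a: ⊤, b: ⊤, c: ⊤, d: ⊤, e: ⊤, f: ⊤}
Applying B0's transfer function to that IN value gives OUT[B0] (row B0 above).

Answer: {a: ⊤, b: ⊤, c: ⊤, d: 1, e: ⊤, f: ⊤}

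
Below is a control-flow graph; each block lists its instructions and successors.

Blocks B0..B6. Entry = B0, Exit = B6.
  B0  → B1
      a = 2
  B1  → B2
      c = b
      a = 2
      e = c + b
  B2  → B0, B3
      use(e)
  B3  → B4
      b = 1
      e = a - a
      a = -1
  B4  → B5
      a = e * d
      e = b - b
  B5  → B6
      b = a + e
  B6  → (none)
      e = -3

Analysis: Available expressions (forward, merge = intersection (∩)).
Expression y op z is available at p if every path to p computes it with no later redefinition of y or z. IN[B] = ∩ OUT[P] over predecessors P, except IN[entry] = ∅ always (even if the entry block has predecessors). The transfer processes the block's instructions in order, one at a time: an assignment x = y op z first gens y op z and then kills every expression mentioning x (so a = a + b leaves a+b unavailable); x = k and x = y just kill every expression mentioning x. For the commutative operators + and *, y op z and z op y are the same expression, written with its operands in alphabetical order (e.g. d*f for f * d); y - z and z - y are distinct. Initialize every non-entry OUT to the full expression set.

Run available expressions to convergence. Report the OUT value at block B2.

Per-block solution:
  B0: | IN={} | OUT={}
  B1: | IN={} | OUT={b+c}
  B2: | IN={b+c} | OUT={b+c}
  B3: | IN={b+c} | OUT={}
  B4: | IN={} | OUT={b-b}
  B5: | IN={b-b} | OUT={a+e}
  B6: | IN={a+e} | OUT={}

Merge at B2: IN[B2] = OUT[B1] = {b+c}
Applying B2's transfer function to that IN value gives OUT[B2] (row B2 above).

Answer: {b+c}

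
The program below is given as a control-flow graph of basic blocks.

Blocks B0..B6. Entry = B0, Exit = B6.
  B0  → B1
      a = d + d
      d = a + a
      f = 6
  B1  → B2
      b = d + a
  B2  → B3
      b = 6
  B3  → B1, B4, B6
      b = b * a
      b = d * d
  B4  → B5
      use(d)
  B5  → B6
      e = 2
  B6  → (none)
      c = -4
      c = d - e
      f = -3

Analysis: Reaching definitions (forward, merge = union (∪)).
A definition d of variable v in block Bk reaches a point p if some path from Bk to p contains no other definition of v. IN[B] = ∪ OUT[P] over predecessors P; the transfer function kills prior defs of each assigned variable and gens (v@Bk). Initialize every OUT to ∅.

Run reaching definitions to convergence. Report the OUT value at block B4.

Fixpoint table:
  B0:  IN={}  OUT={a@B0, d@B0, f@B0}
  B1:  IN={a@B0, b@B3, d@B0, f@B0}  OUT={a@B0, b@B1, d@B0, f@B0}
  B2:  IN={a@B0, b@B1, d@B0, f@B0}  OUT={a@B0, b@B2, d@B0, f@B0}
  B3:  IN={a@B0, b@B2, d@B0, f@B0}  OUT={a@B0, b@B3, d@B0, f@B0}
  B4:  IN={a@B0, b@B3, d@B0, f@B0}  OUT={a@B0, b@B3, d@B0, f@B0}
  B5:  IN={a@B0, b@B3, d@B0, f@B0}  OUT={a@B0, b@B3, d@B0, e@B5, f@B0}
  B6:  IN={a@B0, b@B3, d@B0, e@B5, f@B0}  OUT={a@B0, b@B3, c@B6, d@B0, e@B5, f@B6}

Merge at B4: IN[B4] = OUT[B3] = {a@B0, b@B3, d@B0, f@B0}
Applying B4's transfer function to that IN value gives OUT[B4] (row B4 above).

Answer: {a@B0, b@B3, d@B0, f@B0}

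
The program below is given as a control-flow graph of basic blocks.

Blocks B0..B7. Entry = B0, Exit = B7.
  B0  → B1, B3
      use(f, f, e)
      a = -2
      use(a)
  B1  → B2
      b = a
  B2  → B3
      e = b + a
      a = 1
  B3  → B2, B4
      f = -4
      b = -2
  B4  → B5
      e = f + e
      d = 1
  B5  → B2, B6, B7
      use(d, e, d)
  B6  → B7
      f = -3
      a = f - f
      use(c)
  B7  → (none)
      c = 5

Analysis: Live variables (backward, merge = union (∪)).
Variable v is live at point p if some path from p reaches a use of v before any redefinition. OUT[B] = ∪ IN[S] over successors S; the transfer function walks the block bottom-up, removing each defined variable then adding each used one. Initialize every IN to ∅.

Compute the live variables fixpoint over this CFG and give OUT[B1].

Answer: {a, b, c}

Working:
Converged values:
  B0: | IN={c, e, f} | OUT={a, c, e}
  B1: | IN={a, c} | OUT={a, b, c}
  B2: | IN={a, b, c} | OUT={a, c, e}
  B3: | IN={a, c, e} | OUT={a, b, c, e, f}
  B4: | IN={a, b, c, e, f} | OUT={a, b, c, d, e}
  B5: | IN={a, b, c, d, e} | OUT={a, b, c}
  B6: | IN={c} | OUT={}
  B7: | IN={} | OUT={}

Merge at B1: OUT[B1] = IN[B2] = {a, b, c}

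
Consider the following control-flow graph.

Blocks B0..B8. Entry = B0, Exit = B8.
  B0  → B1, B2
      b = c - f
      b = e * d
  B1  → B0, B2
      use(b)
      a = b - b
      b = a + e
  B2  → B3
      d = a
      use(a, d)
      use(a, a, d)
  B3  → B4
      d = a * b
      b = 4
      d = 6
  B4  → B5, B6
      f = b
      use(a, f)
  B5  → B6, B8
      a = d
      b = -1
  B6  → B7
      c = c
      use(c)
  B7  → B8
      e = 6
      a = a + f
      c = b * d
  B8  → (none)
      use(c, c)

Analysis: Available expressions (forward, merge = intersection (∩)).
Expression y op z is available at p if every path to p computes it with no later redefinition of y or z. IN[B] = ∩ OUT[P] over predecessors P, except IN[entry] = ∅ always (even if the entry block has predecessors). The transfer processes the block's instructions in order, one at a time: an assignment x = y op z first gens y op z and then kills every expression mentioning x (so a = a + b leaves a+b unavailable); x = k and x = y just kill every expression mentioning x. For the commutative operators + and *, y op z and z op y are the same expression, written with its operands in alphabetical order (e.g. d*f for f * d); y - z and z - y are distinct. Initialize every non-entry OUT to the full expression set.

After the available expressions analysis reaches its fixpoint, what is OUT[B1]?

Answer: {a+e, c-f, d*e}

Derivation:
Per-block solution:
  B0:  IN={}  OUT={c-f, d*e}
  B1:  IN={c-f, d*e}  OUT={a+e, c-f, d*e}
  B2:  IN={c-f, d*e}  OUT={c-f}
  B3:  IN={c-f}  OUT={c-f}
  B4:  IN={c-f}  OUT={}
  B5:  IN={}  OUT={}
  B6:  IN={}  OUT={}
  B7:  IN={}  OUT={b*d}
  B8:  IN={}  OUT={}

Merge at B1: IN[B1] = OUT[B0] = {c-f, d*e}
Applying B1's transfer function to that IN value gives OUT[B1] (row B1 above).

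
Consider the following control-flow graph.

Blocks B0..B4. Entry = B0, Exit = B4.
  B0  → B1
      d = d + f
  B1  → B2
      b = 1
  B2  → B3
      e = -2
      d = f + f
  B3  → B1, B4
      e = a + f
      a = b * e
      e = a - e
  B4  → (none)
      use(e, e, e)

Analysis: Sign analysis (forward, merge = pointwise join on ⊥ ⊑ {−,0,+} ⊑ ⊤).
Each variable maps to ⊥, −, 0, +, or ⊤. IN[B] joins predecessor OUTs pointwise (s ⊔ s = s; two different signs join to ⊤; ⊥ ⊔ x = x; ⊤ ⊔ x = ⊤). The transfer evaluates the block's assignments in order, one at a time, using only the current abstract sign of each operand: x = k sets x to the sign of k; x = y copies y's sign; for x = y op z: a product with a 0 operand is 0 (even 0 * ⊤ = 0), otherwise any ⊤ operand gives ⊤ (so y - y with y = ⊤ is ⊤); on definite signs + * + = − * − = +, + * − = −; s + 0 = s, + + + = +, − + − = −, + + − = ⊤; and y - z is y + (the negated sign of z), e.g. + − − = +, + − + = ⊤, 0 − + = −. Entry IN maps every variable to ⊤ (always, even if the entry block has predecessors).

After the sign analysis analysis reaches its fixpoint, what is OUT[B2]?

Fixpoint table:
  B0:   IN=(all ⊤)   OUT=(all ⊤)
  B1:   IN=(all ⊤)   OUT={b:+; rest ⊤}
  B2:   IN={b:+; rest ⊤}   OUT={b:+, e:-; rest ⊤}
  B3:   IN={b:+, e:-; rest ⊤}   OUT={b:+; rest ⊤}
  B4:   IN={b:+; rest ⊤}   OUT={b:+; rest ⊤}

Merge at B2: IN[B2] = OUT[B1] = {a: ⊤, b: +, c: ⊤, d: ⊤, e: ⊤, f: ⊤}
Applying B2's transfer function to that IN value gives OUT[B2] (row B2 above).

Answer: {a: ⊤, b: +, c: ⊤, d: ⊤, e: -, f: ⊤}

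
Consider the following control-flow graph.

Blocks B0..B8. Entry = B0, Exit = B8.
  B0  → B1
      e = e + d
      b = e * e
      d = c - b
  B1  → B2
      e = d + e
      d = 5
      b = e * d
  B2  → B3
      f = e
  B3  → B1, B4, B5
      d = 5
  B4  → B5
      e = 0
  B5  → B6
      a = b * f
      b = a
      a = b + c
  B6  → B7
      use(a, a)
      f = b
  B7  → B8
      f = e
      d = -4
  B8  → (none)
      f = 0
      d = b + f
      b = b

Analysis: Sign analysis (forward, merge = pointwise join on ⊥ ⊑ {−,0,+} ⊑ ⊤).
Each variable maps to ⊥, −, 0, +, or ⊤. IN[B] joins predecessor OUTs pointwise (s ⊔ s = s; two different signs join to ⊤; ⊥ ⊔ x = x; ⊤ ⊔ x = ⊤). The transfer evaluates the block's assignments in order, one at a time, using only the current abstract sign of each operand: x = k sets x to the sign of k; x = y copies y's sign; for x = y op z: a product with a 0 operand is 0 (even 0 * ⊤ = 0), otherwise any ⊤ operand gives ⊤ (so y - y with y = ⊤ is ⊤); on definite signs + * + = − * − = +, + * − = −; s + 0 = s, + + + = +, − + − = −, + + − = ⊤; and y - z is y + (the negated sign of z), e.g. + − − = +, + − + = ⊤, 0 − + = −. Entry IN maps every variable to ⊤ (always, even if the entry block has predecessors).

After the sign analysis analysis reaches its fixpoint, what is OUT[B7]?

Answer: {a: ⊤, b: ⊤, c: ⊤, d: -, e: ⊤, f: ⊤}

Working:
Converged values:
  B0: | IN=(all ⊤) | OUT=(all ⊤)
  B1: | IN=(all ⊤) | OUT={d:+; rest ⊤}
  B2: | IN={d:+; rest ⊤} | OUT={d:+; rest ⊤}
  B3: | IN={d:+; rest ⊤} | OUT={d:+; rest ⊤}
  B4: | IN={d:+; rest ⊤} | OUT={d:+, e:0; rest ⊤}
  B5: | IN={d:+; rest ⊤} | OUT={d:+; rest ⊤}
  B6: | IN={d:+; rest ⊤} | OUT={d:+; rest ⊤}
  B7: | IN={d:+; rest ⊤} | OUT={d:-; rest ⊤}
  B8: | IN={d:-; rest ⊤} | OUT={f:0; rest ⊤}

Merge at B7: IN[B7] = OUT[B6] = {a: ⊤, b: ⊤, c: ⊤, d: +, e: ⊤, f: ⊤}
Applying B7's transfer function to that IN value gives OUT[B7] (row B7 above).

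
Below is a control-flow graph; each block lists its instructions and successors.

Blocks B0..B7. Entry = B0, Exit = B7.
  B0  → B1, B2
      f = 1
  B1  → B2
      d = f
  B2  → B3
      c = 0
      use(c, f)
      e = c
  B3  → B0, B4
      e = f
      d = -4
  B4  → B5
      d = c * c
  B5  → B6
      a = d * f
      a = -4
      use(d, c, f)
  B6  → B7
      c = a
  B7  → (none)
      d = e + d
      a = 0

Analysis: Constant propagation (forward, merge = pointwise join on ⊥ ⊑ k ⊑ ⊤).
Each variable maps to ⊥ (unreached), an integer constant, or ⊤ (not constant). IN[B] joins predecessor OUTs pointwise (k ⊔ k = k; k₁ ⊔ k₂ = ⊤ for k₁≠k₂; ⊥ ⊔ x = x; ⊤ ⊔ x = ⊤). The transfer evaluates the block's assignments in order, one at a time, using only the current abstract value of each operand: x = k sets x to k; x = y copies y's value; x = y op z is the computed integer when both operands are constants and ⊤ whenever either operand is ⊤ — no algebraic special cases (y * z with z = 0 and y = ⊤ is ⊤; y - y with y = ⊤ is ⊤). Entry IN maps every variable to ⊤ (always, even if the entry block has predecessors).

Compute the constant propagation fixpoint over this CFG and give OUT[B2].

Answer: {a: ⊤, b: ⊤, c: 0, d: ⊤, e: 0, f: 1}

Trace:
Fixpoint table:
  B0: | IN=(all ⊤) | OUT={f:1; rest ⊤}
  B1: | IN={f:1; rest ⊤} | OUT={d:1, f:1; rest ⊤}
  B2: | IN={f:1; rest ⊤} | OUT={c:0, e:0, f:1; rest ⊤}
  B3: | IN={c:0, e:0, f:1; rest ⊤} | OUT={c:0, d:-4, e:1, f:1; rest ⊤}
  B4: | IN={c:0, d:-4, e:1, f:1; rest ⊤} | OUT={c:0, d:0, e:1, f:1; rest ⊤}
  B5: | IN={c:0, d:0, e:1, f:1; rest ⊤} | OUT={a:-4, c:0, d:0, e:1, f:1; rest ⊤}
  B6: | IN={a:-4, c:0, d:0, e:1, f:1; rest ⊤} | OUT={a:-4, c:-4, d:0, e:1, f:1; rest ⊤}
  B7: | IN={a:-4, c:-4, d:0, e:1, f:1; rest ⊤} | OUT={a:0, c:-4, d:1, e:1, f:1; rest ⊤}

Merge at B2: IN[B2] = OUT[B0] ⊔ OUT[B1] = {a: ⊤, b: ⊤, c: ⊤, d: ⊤, e: ⊤, f: 1}
Applying B2's transfer function to that IN value gives OUT[B2] (row B2 above).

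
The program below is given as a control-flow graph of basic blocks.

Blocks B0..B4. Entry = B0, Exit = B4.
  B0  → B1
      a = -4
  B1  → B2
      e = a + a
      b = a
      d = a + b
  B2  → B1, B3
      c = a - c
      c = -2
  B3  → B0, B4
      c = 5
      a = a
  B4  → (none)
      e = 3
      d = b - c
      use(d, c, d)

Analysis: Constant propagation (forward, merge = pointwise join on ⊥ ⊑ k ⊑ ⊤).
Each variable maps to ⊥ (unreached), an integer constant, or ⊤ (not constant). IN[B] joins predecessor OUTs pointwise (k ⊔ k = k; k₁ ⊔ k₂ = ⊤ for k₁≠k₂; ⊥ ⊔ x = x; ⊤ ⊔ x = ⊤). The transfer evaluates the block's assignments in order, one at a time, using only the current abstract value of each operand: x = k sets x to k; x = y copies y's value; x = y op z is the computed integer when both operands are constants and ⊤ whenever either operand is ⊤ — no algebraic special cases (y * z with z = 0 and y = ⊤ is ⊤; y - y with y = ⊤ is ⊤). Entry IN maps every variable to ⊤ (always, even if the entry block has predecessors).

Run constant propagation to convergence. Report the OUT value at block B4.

Answer: {a: -4, b: -4, c: 5, d: -9, e: 3, f: ⊤}

Trace:
Converged values:
  B0:  IN=(all ⊤)  OUT={a:-4; rest ⊤}
  B1:  IN={a:-4; rest ⊤}  OUT={a:-4, b:-4, d:-8, e:-8; rest ⊤}
  B2:  IN={a:-4, b:-4, d:-8, e:-8; rest ⊤}  OUT={a:-4, b:-4, c:-2, d:-8, e:-8; rest ⊤}
  B3:  IN={a:-4, b:-4, c:-2, d:-8, e:-8; rest ⊤}  OUT={a:-4, b:-4, c:5, d:-8, e:-8; rest ⊤}
  B4:  IN={a:-4, b:-4, c:5, d:-8, e:-8; rest ⊤}  OUT={a:-4, b:-4, c:5, d:-9, e:3; rest ⊤}

Merge at B4: IN[B4] = OUT[B3] = {a: -4, b: -4, c: 5, d: -8, e: -8, f: ⊤}
Applying B4's transfer function to that IN value gives OUT[B4] (row B4 above).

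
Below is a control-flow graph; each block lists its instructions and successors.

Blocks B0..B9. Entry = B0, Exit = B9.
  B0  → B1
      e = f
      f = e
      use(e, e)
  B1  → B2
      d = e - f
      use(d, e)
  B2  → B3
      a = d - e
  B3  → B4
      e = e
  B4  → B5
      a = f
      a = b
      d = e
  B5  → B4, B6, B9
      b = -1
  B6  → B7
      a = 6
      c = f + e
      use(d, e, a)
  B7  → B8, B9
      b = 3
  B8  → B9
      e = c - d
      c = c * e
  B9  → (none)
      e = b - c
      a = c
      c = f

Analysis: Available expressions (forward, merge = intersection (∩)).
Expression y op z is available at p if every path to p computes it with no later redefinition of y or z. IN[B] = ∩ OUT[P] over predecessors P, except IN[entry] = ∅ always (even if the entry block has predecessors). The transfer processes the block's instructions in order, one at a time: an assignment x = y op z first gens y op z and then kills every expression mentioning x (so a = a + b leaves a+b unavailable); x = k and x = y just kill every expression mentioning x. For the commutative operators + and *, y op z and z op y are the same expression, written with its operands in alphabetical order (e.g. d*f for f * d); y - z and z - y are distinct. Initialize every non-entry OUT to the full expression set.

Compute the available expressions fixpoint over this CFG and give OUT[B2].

Converged values:
  B0:   IN={}   OUT={}
  B1:   IN={}   OUT={e-f}
  B2:   IN={e-f}   OUT={d-e, e-f}
  B3:   IN={d-e, e-f}   OUT={}
  B4:   IN={}   OUT={}
  B5:   IN={}   OUT={}
  B6:   IN={}   OUT={e+f}
  B7:   IN={e+f}   OUT={e+f}
  B8:   IN={e+f}   OUT={}
  B9:   IN={}   OUT={}

Merge at B2: IN[B2] = OUT[B1] = {e-f}
Applying B2's transfer function to that IN value gives OUT[B2] (row B2 above).

Answer: {d-e, e-f}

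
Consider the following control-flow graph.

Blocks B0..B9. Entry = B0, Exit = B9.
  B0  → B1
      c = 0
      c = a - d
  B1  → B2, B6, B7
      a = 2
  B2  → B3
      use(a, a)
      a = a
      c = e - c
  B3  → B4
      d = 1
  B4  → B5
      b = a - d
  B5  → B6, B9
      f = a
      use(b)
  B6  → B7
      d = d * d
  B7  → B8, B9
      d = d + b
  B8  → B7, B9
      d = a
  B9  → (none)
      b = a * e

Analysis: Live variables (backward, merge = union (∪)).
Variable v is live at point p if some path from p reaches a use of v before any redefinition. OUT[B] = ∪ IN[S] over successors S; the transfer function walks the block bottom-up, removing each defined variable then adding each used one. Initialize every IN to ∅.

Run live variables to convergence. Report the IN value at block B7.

Answer: {a, b, d, e}

Derivation:
Per-block solution:
  B0:   IN={a, b, d, e}   OUT={b, c, d, e}
  B1:   IN={b, c, d, e}   OUT={a, b, c, d, e}
  B2:   IN={a, c, e}   OUT={a, e}
  B3:   IN={a, e}   OUT={a, d, e}
  B4:   IN={a, d, e}   OUT={a, b, d, e}
  B5:   IN={a, b, d, e}   OUT={a, b, d, e}
  B6:   IN={a, b, d, e}   OUT={a, b, d, e}
  B7:   IN={a, b, d, e}   OUT={a, b, e}
  B8:   IN={a, b, e}   OUT={a, b, d, e}
  B9:   IN={a, e}   OUT={}

Merge at B7: OUT[B7] = IN[B8] ⊔ IN[B9] = {a, b, e}
Applying B7's transfer function to that OUT value gives IN[B7] (row B7 above).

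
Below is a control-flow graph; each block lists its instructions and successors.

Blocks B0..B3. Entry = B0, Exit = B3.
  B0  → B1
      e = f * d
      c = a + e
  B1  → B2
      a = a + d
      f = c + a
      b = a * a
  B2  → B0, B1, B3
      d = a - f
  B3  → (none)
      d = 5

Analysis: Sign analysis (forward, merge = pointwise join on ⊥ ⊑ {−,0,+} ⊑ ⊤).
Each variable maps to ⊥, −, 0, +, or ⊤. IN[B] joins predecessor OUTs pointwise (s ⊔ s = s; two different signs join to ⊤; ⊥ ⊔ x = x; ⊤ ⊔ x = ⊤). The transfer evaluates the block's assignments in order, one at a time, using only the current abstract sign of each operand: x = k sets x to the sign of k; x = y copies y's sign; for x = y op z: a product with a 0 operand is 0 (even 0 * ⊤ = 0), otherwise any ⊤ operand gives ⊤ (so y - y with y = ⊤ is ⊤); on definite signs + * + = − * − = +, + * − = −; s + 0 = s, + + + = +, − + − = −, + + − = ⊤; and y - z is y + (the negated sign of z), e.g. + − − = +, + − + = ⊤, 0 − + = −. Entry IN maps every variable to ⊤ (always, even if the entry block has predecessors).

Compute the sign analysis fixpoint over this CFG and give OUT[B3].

Answer: {a: ⊤, b: ⊤, c: ⊤, d: +, e: ⊤, f: ⊤}

Derivation:
Converged values:
  B0:   IN=(all ⊤)   OUT=(all ⊤)
  B1:   IN=(all ⊤)   OUT=(all ⊤)
  B2:   IN=(all ⊤)   OUT=(all ⊤)
  B3:   IN=(all ⊤)   OUT={d:+; rest ⊤}

Merge at B3: IN[B3] = OUT[B2] = {a: ⊤, b: ⊤, c: ⊤, d: ⊤, e: ⊤, f: ⊤}
Applying B3's transfer function to that IN value gives OUT[B3] (row B3 above).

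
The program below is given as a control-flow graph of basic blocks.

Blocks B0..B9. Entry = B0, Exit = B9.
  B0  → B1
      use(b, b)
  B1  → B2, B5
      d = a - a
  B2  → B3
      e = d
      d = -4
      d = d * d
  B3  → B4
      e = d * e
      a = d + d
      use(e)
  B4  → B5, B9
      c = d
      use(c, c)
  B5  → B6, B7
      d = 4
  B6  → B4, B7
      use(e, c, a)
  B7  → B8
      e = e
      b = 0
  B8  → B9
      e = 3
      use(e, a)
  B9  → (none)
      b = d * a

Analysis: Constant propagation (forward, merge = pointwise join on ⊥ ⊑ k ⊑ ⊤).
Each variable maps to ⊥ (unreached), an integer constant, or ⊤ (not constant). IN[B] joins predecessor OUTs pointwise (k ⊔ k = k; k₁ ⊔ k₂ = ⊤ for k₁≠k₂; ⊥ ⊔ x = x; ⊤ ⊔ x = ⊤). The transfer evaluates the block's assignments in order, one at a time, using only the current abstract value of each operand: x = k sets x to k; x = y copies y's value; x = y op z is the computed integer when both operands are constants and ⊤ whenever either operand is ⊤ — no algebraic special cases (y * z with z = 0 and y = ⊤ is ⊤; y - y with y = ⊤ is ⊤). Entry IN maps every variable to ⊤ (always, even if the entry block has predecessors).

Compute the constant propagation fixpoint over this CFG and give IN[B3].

Answer: {a: ⊤, b: ⊤, c: ⊤, d: 16, e: ⊤, f: ⊤}

Derivation:
Fixpoint table:
  B0: | IN=(all ⊤) | OUT=(all ⊤)
  B1: | IN=(all ⊤) | OUT=(all ⊤)
  B2: | IN=(all ⊤) | OUT={d:16; rest ⊤}
  B3: | IN={d:16; rest ⊤} | OUT={a:32, d:16; rest ⊤}
  B4: | IN=(all ⊤) | OUT=(all ⊤)
  B5: | IN=(all ⊤) | OUT={d:4; rest ⊤}
  B6: | IN={d:4; rest ⊤} | OUT={d:4; rest ⊤}
  B7: | IN={d:4; rest ⊤} | OUT={b:0, d:4; rest ⊤}
  B8: | IN={b:0, d:4; rest ⊤} | OUT={b:0, d:4, e:3; rest ⊤}
  B9: | IN=(all ⊤) | OUT=(all ⊤)

Merge at B3: IN[B3] = OUT[B2] = {a: ⊤, b: ⊤, c: ⊤, d: 16, e: ⊤, f: ⊤}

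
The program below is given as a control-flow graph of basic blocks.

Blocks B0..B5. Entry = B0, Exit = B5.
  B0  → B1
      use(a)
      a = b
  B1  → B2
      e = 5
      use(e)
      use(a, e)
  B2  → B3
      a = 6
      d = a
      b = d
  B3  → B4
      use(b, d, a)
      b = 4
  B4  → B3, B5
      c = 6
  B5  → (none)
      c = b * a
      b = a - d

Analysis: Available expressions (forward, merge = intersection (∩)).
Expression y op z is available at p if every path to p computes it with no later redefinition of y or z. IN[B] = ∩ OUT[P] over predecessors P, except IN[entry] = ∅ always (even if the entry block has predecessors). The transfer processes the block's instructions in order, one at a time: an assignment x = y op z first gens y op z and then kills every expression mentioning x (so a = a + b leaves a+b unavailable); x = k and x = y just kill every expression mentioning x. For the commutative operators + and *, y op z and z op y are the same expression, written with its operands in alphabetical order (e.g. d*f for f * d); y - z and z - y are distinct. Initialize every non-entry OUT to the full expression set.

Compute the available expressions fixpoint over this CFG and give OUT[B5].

Per-block solution:
  B0:   IN={}   OUT={}
  B1:   IN={}   OUT={}
  B2:   IN={}   OUT={}
  B3:   IN={}   OUT={}
  B4:   IN={}   OUT={}
  B5:   IN={}   OUT={a-d}

Merge at B5: IN[B5] = OUT[B4] = {}
Applying B5's transfer function to that IN value gives OUT[B5] (row B5 above).

Answer: {a-d}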